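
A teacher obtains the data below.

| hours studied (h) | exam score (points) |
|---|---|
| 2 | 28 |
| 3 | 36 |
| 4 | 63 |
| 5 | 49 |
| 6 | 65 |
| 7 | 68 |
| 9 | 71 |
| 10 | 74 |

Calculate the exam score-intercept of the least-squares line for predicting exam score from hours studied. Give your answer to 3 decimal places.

26.135

n = 8, Σx = 46, Σy = 454, Σxy = 2906, Σx² = 320
Sxx = Σx² − (Σx)²/n = 320 − 264.5 = 55.5
Sxy = Σxy − (Σx)(Σy)/n = 2906 − 2610.5 = 295.5
b = Sxy/Sxx = 295.5/55.5 = 5.324324
a = ȳ − b·x̄ = 56.75 − 5.324324·5.75 = 26.135135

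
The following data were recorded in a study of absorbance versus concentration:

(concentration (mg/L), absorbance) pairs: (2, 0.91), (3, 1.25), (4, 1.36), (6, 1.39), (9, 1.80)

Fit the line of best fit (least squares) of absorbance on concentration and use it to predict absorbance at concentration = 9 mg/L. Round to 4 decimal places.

n = 5, Σx = 24, Σy = 6.71, Σxy = 35.55, Σx² = 146
Sxx = Σx² − (Σx)²/n = 146 − 115.2 = 30.8
Sxy = Σxy − (Σx)(Σy)/n = 35.55 − 32.208 = 3.342
b = Sxy/Sxx = 3.342/30.8 = 0.108506
a = ȳ − b·x̄ = 1.342 − 0.108506·4.8 = 0.821169
ŷ(9) = a + b·9 = 0.821169 + 0.108506·9 = 1.797727

1.7977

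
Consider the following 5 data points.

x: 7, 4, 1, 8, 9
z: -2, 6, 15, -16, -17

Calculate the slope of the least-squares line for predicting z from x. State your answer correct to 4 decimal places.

n = 5, Σx = 29, Σy = -14, Σxy = -256, Σx² = 211
Sxx = Σx² − (Σx)²/n = 211 − 168.2 = 42.8
Sxy = Σxy − (Σx)(Σy)/n = -256 − (-81.2) = -174.8
b = Sxy/Sxx = -174.8/42.8 = -4.084112

-4.0841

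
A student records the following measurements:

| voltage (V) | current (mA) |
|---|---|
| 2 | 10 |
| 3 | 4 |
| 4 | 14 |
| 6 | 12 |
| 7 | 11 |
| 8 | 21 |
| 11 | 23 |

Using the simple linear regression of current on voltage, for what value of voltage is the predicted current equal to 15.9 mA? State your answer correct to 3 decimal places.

7.206

n = 7, Σx = 41, Σy = 95, Σxy = 658, Σx² = 299
Sxx = Σx² − (Σx)²/n = 299 − 240.142857 = 58.857143
Sxy = Σxy − (Σx)(Σy)/n = 658 − 556.428571 = 101.571429
b = Sxy/Sxx = 101.571429/58.857143 = 1.725728
a = ȳ − b·x̄ = 13.571429 − 1.725728·5.857143 = 3.463592
Set a + b·x = 15.9: x = (15.9 − 3.463592) / 1.725728 = 7.206470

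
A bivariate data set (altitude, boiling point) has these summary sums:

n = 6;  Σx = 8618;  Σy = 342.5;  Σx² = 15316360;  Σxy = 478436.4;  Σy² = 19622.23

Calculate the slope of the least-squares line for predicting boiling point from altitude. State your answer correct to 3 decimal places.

-0.005

Sxx = Σx² − (Σx)²/n = 15316360 − 12378320.666667 = 2938039.333333
Sxy = Σxy − (Σx)(Σy)/n = 478436.4 − 491944.166667 = -13507.766667
b = Sxy/Sxx = -13507.766667/2938039.333333 = -0.004598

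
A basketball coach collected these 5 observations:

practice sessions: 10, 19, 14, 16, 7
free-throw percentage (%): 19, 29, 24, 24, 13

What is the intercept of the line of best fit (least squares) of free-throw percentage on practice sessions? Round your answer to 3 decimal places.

n = 5, Σx = 66, Σy = 109, Σxy = 1552, Σx² = 962
Sxx = Σx² − (Σx)²/n = 962 − 871.2 = 90.8
Sxy = Σxy − (Σx)(Σy)/n = 1552 − 1438.8 = 113.2
b = Sxy/Sxx = 113.2/90.8 = 1.246696
a = ȳ − b·x̄ = 21.8 − 1.246696·13.2 = 5.343612

5.344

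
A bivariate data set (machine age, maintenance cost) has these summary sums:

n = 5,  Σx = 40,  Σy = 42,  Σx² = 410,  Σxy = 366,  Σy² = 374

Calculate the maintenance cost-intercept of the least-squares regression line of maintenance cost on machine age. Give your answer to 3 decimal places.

Sxx = Σx² − (Σx)²/n = 410 − 320 = 90
Sxy = Σxy − (Σx)(Σy)/n = 366 − 336 = 30
b = Sxy/Sxx = 30/90 = 0.333333
a = ȳ − b·x̄ = 8.4 − 0.333333·8 = 5.733333

5.733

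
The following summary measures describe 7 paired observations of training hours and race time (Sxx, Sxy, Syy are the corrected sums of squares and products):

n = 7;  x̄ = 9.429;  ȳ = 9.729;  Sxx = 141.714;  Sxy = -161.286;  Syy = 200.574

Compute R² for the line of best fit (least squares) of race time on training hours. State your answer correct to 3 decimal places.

0.915

R² = Sxy²/(Sxx·Syy) = (-161.286)²/(141.714·200.574) = 0.915179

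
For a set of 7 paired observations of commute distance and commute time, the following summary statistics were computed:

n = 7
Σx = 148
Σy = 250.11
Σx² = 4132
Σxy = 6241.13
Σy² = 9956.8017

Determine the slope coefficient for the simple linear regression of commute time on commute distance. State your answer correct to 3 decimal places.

Sxx = Σx² − (Σx)²/n = 4132 − 3129.142857 = 1002.857143
Sxy = Σxy − (Σx)(Σy)/n = 6241.13 − 5288.04 = 953.09
b = Sxy/Sxx = 953.09/1002.857143 = 0.950375

0.950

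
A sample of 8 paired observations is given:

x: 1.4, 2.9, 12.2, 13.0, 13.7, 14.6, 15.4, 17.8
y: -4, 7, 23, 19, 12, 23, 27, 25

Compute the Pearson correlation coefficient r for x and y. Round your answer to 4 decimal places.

n = 8, Σx = 91, Σy = 132, Σxy = 1903.3, Σx² = 1283.06, Σy² = 2982
Sxx = Σx² − (Σx)²/n = 1283.06 − 1035.125 = 247.935
Sxy = Σxy − (Σx)(Σy)/n = 1903.3 − 1501.5 = 401.8
Syy = Σy² − (Σy)²/n = 2982 − 2178 = 804
r = Sxy/√(Sxx·Syy) = 401.8/√(199339.74) = 401.8/446.474792 = 0.899939

0.8999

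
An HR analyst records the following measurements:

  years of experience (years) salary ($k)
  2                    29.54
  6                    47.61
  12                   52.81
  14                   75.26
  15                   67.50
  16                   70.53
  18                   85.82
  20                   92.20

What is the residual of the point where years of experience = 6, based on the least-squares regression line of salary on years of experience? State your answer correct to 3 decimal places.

n = 8, Σx = 103, Σy = 521.27, Σxy = 7561.84, Σx² = 1585
Sxx = Σx² − (Σx)²/n = 1585 − 1326.125 = 258.875
Sxy = Σxy − (Σx)(Σy)/n = 7561.84 − 6711.35125 = 850.48875
b = Sxy/Sxx = 850.48875/258.875 = 3.285326
a = ȳ − b·x̄ = 65.15875 − 3.285326·12.875 = 22.860179
ŷ(6) = 22.860179 + 3.285326·6 = 42.572134
residual = y − ŷ = 47.61 − 42.572134 = 5.037866

5.038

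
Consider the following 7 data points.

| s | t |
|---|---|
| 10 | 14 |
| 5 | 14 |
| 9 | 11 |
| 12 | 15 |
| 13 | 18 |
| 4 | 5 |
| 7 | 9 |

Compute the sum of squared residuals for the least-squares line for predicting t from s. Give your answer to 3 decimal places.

n = 7, Σx = 60, Σy = 86, Σxy = 806, Σx² = 584, Σy² = 1168
Sxx = Σx² − (Σx)²/n = 584 − 514.285714 = 69.714286
Sxy = Σxy − (Σx)(Σy)/n = 806 − 737.142857 = 68.857143
Syy = Σy² − (Σy)²/n = 1168 − 1056.571429 = 111.428571
b = Sxy/Sxx = 68.857143/69.714286 = 0.987705
SSE = Syy − b·Sxy = 111.428571 − 0.987705·68.857143 = 43.418033

43.418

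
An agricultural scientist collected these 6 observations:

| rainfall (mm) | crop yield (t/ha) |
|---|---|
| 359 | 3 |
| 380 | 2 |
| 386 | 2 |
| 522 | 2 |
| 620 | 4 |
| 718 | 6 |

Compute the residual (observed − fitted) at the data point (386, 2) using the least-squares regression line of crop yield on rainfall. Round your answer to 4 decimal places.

-0.1615

n = 6, Σx = 2985, Σy = 19, Σxy = 10441, Σx² = 1594685
Sxx = Σx² − (Σx)²/n = 1594685 − 1485037.5 = 109647.5
Sxy = Σxy − (Σx)(Σy)/n = 10441 − 9452.5 = 988.5
b = Sxy/Sxx = 988.5/109647.5 = 0.009015
a = ȳ − b·x̄ = 3.166667 − 0.009015·497.5 = -1.318422
ŷ(386) = -1.318422 + 0.009015·386 = 2.161466
residual = y − ŷ = 2 − 2.161466 = -0.161466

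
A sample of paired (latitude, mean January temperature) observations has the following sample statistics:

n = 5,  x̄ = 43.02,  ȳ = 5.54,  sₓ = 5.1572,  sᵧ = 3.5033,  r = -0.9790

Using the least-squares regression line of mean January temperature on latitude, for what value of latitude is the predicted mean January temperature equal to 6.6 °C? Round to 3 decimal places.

b = r · sᵧ/sₓ = -0.979 · 3.5033/5.1572 = -0.665037
a = ȳ − b·x̄ = 5.54 − (-0.665037)·43.02 = 34.149907
Set a + b·x = 6.6: x = (6.6 − 34.149907) / (-0.665037) = 41.426105

41.426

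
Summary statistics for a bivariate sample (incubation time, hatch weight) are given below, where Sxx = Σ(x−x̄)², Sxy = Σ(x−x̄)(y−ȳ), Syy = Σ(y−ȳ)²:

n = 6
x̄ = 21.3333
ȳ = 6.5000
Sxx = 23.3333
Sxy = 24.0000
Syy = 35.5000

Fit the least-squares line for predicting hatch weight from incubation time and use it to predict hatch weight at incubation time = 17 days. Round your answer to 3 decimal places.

b = Sxy/Sxx = 24/23.3333 = 1.028573
a = ȳ − b·x̄ = 6.5 − 1.028573·21.3333 = -15.442854
ŷ(17) = a + b·17 = -15.442854 + 1.028573·17 = 2.042885

2.043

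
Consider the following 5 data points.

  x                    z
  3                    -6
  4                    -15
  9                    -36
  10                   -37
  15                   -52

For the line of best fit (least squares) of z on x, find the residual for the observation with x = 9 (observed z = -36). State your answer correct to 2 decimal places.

-3.81

n = 5, Σx = 41, Σy = -146, Σxy = -1552, Σx² = 431
Sxx = Σx² − (Σx)²/n = 431 − 336.2 = 94.8
Sxy = Σxy − (Σx)(Σy)/n = -1552 − (-1197.2) = -354.8
b = Sxy/Sxx = -354.8/94.8 = -3.742616
a = ȳ − b·x̄ = -29.2 − (-3.742616)·8.2 = 1.489451
ŷ(9) = 1.489451 + (-3.742616)·9 = -32.194093
residual = y − ŷ = -36 − (-32.194093) = -3.805907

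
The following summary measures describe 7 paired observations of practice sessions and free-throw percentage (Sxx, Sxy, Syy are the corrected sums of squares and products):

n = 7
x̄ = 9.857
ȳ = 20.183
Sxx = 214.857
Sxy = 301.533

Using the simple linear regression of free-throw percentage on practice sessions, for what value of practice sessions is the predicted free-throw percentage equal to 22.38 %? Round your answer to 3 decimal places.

b = Sxy/Sxx = 301.533/214.857 = 1.403413
a = ȳ − b·x̄ = 20.183 − 1.403413·9.857 = 6.349563
Set a + b·x = 22.38: x = (22.38 − 6.349563) / 1.403413 = 11.422470

11.422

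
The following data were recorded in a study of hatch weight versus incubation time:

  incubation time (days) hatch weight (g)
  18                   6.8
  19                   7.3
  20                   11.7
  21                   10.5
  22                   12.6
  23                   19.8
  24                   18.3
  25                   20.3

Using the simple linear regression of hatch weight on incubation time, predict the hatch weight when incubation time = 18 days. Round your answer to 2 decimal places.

6.08

n = 8, Σx = 172, Σy = 107.3, Σxy = 2394.9, Σx² = 3740
Sxx = Σx² − (Σx)²/n = 3740 − 3698 = 42
Sxy = Σxy − (Σx)(Σy)/n = 2394.9 − 2306.95 = 87.95
b = Sxy/Sxx = 87.95/42 = 2.094048
a = ȳ − b·x̄ = 13.4125 − 2.094048·21.5 = -31.609524
ŷ(18) = a + b·18 = -31.609524 + 2.094048·18 = 6.083333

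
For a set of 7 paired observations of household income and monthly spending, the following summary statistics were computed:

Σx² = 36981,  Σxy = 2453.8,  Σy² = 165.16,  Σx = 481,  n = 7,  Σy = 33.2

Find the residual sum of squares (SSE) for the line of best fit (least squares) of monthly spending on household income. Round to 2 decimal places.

0.13

Sxx = Σx² − (Σx)²/n = 36981 − 33051.571429 = 3929.428571
Sxy = Σxy − (Σx)(Σy)/n = 2453.8 − 2281.314286 = 172.485714
Syy = Σy² − (Σy)²/n = 165.16 − 157.462857 = 7.697143
b = Sxy/Sxx = 172.485714/3929.428571 = 0.043896
SSE = Syy − b·Sxy = 7.697143 − 0.043896·172.485714 = 0.125731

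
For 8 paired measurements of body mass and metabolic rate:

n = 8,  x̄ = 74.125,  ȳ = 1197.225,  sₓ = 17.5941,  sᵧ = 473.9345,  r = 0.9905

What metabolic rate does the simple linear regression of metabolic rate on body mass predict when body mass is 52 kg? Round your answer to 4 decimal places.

b = r · sᵧ/sₓ = 0.9905 · 473.9345/17.5941 = 26.681224
a = ȳ − b·x̄ = 1197.225 − 26.681224·74.125 = -780.520725
ŷ(52) = a + b·52 = -780.520725 + 26.681224·52 = 606.902920

606.9029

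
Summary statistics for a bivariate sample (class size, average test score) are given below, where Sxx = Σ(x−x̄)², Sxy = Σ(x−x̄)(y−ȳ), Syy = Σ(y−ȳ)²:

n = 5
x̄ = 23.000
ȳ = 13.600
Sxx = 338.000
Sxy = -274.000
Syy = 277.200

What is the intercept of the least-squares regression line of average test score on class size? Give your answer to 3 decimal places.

b = Sxy/Sxx = -274/338 = -0.810651
a = ȳ − b·x̄ = 13.6 − (-0.810651)·23 = 32.244970

32.245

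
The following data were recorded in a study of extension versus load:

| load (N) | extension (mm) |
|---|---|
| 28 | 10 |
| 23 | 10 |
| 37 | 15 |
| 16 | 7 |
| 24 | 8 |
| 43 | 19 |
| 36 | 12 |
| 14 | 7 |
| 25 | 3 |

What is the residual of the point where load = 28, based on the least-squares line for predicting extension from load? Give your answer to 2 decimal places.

-0.38

n = 9, Σx = 246, Σy = 91, Σxy = 2791, Σx² = 7480
Sxx = Σx² − (Σx)²/n = 7480 − 6724 = 756
Sxy = Σxy − (Σx)(Σy)/n = 2791 − 2487.333333 = 303.666667
b = Sxy/Sxx = 303.666667/756 = 0.401675
a = ȳ − b·x̄ = 10.111111 − 0.401675·27.333333 = -0.868019
ŷ(28) = -0.868019 + 0.401675·28 = 10.378895
residual = y − ŷ = 10 − 10.378895 = -0.378895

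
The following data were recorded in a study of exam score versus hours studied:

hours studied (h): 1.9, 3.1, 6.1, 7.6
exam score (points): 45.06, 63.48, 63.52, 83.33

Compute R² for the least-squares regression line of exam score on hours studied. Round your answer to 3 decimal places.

0.784

n = 4, Σx = 18.7, Σy = 255.39, Σxy = 1303.182, Σx² = 108.19, Σy² = 17038.7933
Sxx = Σx² − (Σx)²/n = 108.19 − 87.4225 = 20.7675
Sxy = Σxy − (Σx)(Σy)/n = 1303.182 − 1193.94825 = 109.23375
Syy = Σy² − (Σy)²/n = 17038.7933 − 16306.013025 = 732.780275
R² = Sxy²/(Sxx·Syy) = (109.23375)²/(20.7675·732.780275) = 0.784072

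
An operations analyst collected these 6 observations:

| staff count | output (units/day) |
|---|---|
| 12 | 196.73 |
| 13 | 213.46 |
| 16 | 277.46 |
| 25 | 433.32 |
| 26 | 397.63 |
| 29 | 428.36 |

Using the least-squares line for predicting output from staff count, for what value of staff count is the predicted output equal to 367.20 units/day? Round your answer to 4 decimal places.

23.1284

n = 6, Σx = 121, Σy = 1946.96, Σxy = 43168.92, Σx² = 2711
Sxx = Σx² − (Σx)²/n = 2711 − 2440.166667 = 270.833333
Sxy = Σxy − (Σx)(Σy)/n = 43168.92 − 39263.693333 = 3905.226667
b = Sxy/Sxx = 3905.226667/270.833333 = 14.419298
a = ȳ − b·x̄ = 324.493333 − 14.419298·20.166667 = 33.704148
Set a + b·x = 367.20: x = (367.20 − 33.704148) / 14.419298 = 23.128438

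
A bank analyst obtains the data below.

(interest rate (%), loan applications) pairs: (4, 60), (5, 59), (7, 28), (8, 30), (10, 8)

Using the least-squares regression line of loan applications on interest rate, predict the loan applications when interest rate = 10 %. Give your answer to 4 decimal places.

7.9474

n = 5, Σx = 34, Σy = 185, Σxy = 1051, Σx² = 254
Sxx = Σx² − (Σx)²/n = 254 − 231.2 = 22.8
Sxy = Σxy − (Σx)(Σy)/n = 1051 − 1258 = -207
b = Sxy/Sxx = -207/22.8 = -9.078947
a = ȳ − b·x̄ = 37 − (-9.078947)·6.8 = 98.736842
ŷ(10) = a + b·10 = 98.736842 + (-9.078947)·10 = 7.947368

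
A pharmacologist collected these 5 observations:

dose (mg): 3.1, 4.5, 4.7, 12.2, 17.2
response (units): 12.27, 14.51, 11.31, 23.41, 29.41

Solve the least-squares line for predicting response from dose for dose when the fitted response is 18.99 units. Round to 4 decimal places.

8.9738

n = 5, Σx = 41.7, Σy = 90.91, Σxy = 947.943, Σx² = 496.63
Sxx = Σx² − (Σx)²/n = 496.63 − 347.778 = 148.852
Sxy = Σxy − (Σx)(Σy)/n = 947.943 − 758.1894 = 189.7536
b = Sxy/Sxx = 189.7536/148.852 = 1.274780
a = ȳ − b·x̄ = 18.182 − 1.274780·8.34 = 7.550332
Set a + b·x = 18.99: x = (18.99 − 7.550332) / 1.274780 = 8.973835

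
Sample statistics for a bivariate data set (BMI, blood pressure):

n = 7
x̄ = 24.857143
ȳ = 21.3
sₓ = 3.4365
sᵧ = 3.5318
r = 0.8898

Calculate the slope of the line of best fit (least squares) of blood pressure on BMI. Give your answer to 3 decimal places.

0.914

b = r · sᵧ/sₓ = 0.8898 · 3.5318/3.4365 = 0.914476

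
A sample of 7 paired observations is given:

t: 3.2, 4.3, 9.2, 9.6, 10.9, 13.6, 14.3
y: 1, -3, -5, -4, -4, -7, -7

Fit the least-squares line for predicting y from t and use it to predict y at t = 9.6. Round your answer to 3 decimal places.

-4.318

n = 7, Σx = 65.1, Σy = -29, Σxy = -333, Σx² = 713.79
Sxx = Σx² − (Σx)²/n = 713.79 − 605.43 = 108.36
Sxy = Σxy − (Σx)(Σy)/n = -333 − (-269.7) = -63.3
b = Sxy/Sxx = -63.3/108.36 = -0.584164
a = ȳ − b·x̄ = -4.142857 − (-0.584164)·9.3 = 1.289867
ŷ(9.6) = a + b·9.6 = 1.289867 + (-0.584164)·9.6 = -4.318106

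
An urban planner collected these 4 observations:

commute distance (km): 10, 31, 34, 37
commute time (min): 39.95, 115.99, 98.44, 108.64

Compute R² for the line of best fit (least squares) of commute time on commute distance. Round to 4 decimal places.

0.8856

n = 4, Σx = 112, Σy = 363.02, Σxy = 11361.83, Σx² = 3586, Σy² = 36542.7658
Sxx = Σx² − (Σx)²/n = 3586 − 3136 = 450
Sxy = Σxy − (Σx)(Σy)/n = 11361.83 − 10164.56 = 1197.27
Syy = Σy² − (Σy)²/n = 36542.7658 − 32945.8801 = 3596.8857
R² = Sxy²/(Sxx·Syy) = (1197.27)²/(450·3596.8857) = 0.885615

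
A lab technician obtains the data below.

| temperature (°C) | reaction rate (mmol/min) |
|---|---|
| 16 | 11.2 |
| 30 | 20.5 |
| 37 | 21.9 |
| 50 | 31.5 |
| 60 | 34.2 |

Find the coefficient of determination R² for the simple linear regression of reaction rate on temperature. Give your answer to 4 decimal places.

0.9804

n = 5, Σx = 193, Σy = 119.3, Σxy = 5231.5, Σx² = 8625, Σy² = 3187.19
Sxx = Σx² − (Σx)²/n = 8625 − 7449.8 = 1175.2
Sxy = Σxy − (Σx)(Σy)/n = 5231.5 − 4604.98 = 626.52
Syy = Σy² − (Σy)²/n = 3187.19 − 2846.498 = 340.692
R² = Sxy²/(Sxx·Syy) = (626.52)²/(1175.2·340.692) = 0.980384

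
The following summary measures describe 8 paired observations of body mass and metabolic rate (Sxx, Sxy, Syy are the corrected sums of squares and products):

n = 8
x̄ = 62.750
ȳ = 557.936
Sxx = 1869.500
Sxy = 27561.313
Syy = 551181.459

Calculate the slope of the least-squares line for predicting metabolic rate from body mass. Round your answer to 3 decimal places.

14.743

b = Sxy/Sxx = 27561.313/1869.5 = 14.742612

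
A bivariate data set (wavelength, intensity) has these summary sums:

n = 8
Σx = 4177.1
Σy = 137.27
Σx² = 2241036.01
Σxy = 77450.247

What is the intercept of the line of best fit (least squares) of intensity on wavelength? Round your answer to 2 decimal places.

-33.10

Sxx = Σx² − (Σx)²/n = 2241036.01 − 2181020.55125 = 60015.45875
Sxy = Σxy − (Σx)(Σy)/n = 77450.247 − 71673.814625 = 5776.432375
b = Sxy/Sxx = 5776.432375/60015.45875 = 0.096249
a = ȳ − b·x̄ = 17.15875 − 0.096249·522.1375 = -33.096501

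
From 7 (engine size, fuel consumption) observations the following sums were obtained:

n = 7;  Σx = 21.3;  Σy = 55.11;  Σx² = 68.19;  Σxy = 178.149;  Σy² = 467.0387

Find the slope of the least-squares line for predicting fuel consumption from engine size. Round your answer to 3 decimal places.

Sxx = Σx² − (Σx)²/n = 68.19 − 64.812857 = 3.377143
Sxy = Σxy − (Σx)(Σy)/n = 178.149 − 167.691857 = 10.457143
b = Sxy/Sxx = 10.457143/3.377143 = 3.096447

3.096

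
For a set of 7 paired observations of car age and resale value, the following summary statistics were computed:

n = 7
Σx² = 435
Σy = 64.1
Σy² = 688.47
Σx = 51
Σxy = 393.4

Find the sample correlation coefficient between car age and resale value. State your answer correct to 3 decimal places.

Sxx = Σx² − (Σx)²/n = 435 − 371.571429 = 63.428571
Sxy = Σxy − (Σx)(Σy)/n = 393.4 − 467.014286 = -73.614286
Syy = Σy² − (Σy)²/n = 688.47 − 586.972857 = 101.497143
r = Sxy/√(Sxx·Syy) = -73.614286/√(6437.818776) = -73.614286/80.236019 = -0.917472

-0.917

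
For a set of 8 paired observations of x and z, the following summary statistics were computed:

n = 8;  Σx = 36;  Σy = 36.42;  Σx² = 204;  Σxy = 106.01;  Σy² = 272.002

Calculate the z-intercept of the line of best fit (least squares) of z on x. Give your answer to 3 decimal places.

10.754

Sxx = Σx² − (Σx)²/n = 204 − 162 = 42
Sxy = Σxy − (Σx)(Σy)/n = 106.01 − 163.89 = -57.88
b = Sxy/Sxx = -57.88/42 = -1.378095
a = ȳ − b·x̄ = 4.5525 − (-1.378095)·4.5 = 10.753929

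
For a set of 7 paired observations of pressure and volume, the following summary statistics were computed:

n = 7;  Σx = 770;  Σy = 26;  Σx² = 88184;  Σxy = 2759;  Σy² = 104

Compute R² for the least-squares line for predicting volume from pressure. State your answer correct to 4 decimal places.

0.3941

Sxx = Σx² − (Σx)²/n = 88184 − 84700 = 3484
Sxy = Σxy − (Σx)(Σy)/n = 2759 − 2860 = -101
Syy = Σy² − (Σy)²/n = 104 − 96.571429 = 7.428571
R² = Sxy²/(Sxx·Syy) = (-101)²/(3484·7.428571) = 0.394148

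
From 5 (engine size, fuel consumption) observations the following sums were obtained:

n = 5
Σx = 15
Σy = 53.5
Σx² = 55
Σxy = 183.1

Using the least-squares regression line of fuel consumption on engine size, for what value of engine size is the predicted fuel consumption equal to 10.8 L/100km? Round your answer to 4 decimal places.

3.0442

Sxx = Σx² − (Σx)²/n = 55 − 45 = 10
Sxy = Σxy − (Σx)(Σy)/n = 183.1 − 160.5 = 22.6
b = Sxy/Sxx = 22.6/10 = 2.26
a = ȳ − b·x̄ = 10.7 − 2.26·3 = 3.92
Set a + b·x = 10.8: x = (10.8 − 3.92) / 2.26 = 3.044248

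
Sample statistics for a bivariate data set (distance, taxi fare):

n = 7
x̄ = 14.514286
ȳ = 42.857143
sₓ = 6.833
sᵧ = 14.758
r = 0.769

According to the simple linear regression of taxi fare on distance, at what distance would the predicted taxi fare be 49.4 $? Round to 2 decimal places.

b = r · sᵧ/sₓ = 0.769 · 14.758/6.833 = 1.660896
a = ȳ − b·x̄ = 42.857143 − 1.660896·14.514286 = 18.750424
Set a + b·x = 49.4: x = (49.4 − 18.750424) / 1.660896 = 18.453640

18.45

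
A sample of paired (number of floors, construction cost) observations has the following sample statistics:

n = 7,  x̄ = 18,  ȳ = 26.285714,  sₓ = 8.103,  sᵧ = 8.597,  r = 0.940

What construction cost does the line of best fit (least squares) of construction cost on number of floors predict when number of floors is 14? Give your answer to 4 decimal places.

b = r · sᵧ/sₓ = 0.94 · 8.597/8.103 = 0.997307
a = ȳ − b·x̄ = 26.285714 − 0.997307·18 = 8.334185
ŷ(14) = a + b·14 = 8.334185 + 0.997307·14 = 22.296485

22.2965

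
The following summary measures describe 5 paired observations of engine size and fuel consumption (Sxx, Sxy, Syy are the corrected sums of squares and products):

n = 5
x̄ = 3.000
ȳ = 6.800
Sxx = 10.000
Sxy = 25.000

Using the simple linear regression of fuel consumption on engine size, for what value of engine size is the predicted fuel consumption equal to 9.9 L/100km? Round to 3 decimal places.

b = Sxy/Sxx = 25/10 = 2.5
a = ȳ − b·x̄ = 6.8 − 2.5·3 = -0.7
Set a + b·x = 9.9: x = (9.9 − (-0.7)) / 2.5 = 4.24

4.240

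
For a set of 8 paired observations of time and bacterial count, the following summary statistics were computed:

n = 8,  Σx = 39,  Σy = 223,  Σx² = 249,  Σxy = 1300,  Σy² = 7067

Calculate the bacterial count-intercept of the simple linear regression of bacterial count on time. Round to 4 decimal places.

Sxx = Σx² − (Σx)²/n = 249 − 190.125 = 58.875
Sxy = Σxy − (Σx)(Σy)/n = 1300 − 1087.125 = 212.875
b = Sxy/Sxx = 212.875/58.875 = 3.615711
a = ȳ − b·x̄ = 27.875 − 3.615711·4.875 = 10.248408

10.2484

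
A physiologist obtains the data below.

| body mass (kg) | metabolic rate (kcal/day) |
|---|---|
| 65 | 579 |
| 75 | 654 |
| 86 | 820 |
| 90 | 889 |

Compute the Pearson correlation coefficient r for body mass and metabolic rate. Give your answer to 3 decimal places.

0.987

n = 4, Σx = 316, Σy = 2942, Σxy = 237215, Σx² = 25346, Σy² = 2225678
Sxx = Σx² − (Σx)²/n = 25346 − 24964 = 382
Sxy = Σxy − (Σx)(Σy)/n = 237215 − 232418 = 4797
Syy = Σy² − (Σy)²/n = 2225678 − 2163841 = 61837
r = Sxy/√(Sxx·Syy) = 4797/√(23621734) = 4797/4860.219542 = 0.986992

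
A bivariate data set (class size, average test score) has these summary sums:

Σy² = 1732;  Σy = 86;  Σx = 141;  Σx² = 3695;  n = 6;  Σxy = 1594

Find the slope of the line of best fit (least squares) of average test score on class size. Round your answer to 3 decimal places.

Sxx = Σx² − (Σx)²/n = 3695 − 3313.5 = 381.5
Sxy = Σxy − (Σx)(Σy)/n = 1594 − 2021 = -427
b = Sxy/Sxx = -427/381.5 = -1.119266

-1.119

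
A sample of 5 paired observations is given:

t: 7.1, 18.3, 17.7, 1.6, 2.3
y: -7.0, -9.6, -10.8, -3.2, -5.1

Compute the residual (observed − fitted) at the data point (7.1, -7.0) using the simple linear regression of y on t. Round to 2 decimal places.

-0.71

n = 5, Σx = 47, Σy = -35.7, Σxy = -433.39, Σx² = 706.44
Sxx = Σx² − (Σx)²/n = 706.44 − 441.8 = 264.64
Sxy = Σxy − (Σx)(Σy)/n = -433.39 − (-335.58) = -97.81
b = Sxy/Sxx = -97.81/264.64 = -0.369596
a = ȳ − b·x̄ = -7.14 − (-0.369596)·9.4 = -3.665794
ŷ(7.1) = -3.665794 + (-0.369596)·7.1 = -6.289928
residual = y − ŷ = -7.0 − (-6.289928) = -0.710072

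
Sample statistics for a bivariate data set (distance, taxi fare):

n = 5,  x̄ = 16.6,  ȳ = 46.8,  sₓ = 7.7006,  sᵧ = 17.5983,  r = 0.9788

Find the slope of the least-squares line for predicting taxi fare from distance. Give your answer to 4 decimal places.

2.2369

b = r · sᵧ/sₓ = 0.9788 · 17.5983/7.7006 = 2.236867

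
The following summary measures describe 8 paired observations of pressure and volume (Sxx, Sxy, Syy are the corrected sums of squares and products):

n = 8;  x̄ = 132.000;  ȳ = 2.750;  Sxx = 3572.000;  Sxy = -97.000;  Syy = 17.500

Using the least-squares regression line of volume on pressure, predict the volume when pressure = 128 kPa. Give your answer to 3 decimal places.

b = Sxy/Sxx = -97/3572 = -0.027156
a = ȳ − b·x̄ = 2.75 − (-0.027156)·132 = 6.334546
ŷ(128) = a + b·128 = 6.334546 + (-0.027156)·128 = 2.858623

2.859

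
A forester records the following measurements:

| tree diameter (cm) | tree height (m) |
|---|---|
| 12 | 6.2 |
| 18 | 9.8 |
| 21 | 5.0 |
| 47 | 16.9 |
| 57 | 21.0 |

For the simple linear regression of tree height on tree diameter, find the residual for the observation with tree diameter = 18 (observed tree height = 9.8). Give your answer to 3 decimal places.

n = 5, Σx = 155, Σy = 58.9, Σxy = 2347.1, Σx² = 6367
Sxx = Σx² − (Σx)²/n = 6367 − 4805 = 1562
Sxy = Σxy − (Σx)(Σy)/n = 2347.1 − 1825.9 = 521.2
b = Sxy/Sxx = 521.2/1562 = 0.333675
a = ȳ − b·x̄ = 11.78 − 0.333675·31 = 1.436082
ŷ(18) = 1.436082 + 0.333675·18 = 7.442228
residual = y − ŷ = 9.8 − 7.442228 = 2.357772

2.358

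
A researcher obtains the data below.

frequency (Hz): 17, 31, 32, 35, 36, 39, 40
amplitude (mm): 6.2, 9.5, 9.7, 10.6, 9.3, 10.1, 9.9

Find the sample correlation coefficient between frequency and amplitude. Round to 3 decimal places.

0.902

n = 7, Σx = 230, Σy = 65.3, Σxy = 2206, Σx² = 7916, Σy² = 621.65
Sxx = Σx² − (Σx)²/n = 7916 − 7557.142857 = 358.857143
Sxy = Σxy − (Σx)(Σy)/n = 2206 − 2145.571429 = 60.428571
Syy = Σy² − (Σy)²/n = 621.65 − 609.155714 = 12.494286
r = Sxy/√(Sxx·Syy) = 60.428571/√(4483.663673) = 60.428571/66.960165 = 0.902456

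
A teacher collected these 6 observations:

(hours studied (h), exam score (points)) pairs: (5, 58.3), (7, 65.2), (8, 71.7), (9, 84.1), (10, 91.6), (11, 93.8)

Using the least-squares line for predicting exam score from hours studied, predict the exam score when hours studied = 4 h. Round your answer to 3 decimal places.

48.906

n = 6, Σx = 50, Σy = 464.7, Σxy = 4026.2, Σx² = 440
Sxx = Σx² − (Σx)²/n = 440 − 416.666667 = 23.333333
Sxy = Σxy − (Σx)(Σy)/n = 4026.2 − 3872.5 = 153.7
b = Sxy/Sxx = 153.7/23.333333 = 6.587143
a = ȳ − b·x̄ = 77.45 − 6.587143·8.333333 = 22.557143
ŷ(4) = a + b·4 = 22.557143 + 6.587143·4 = 48.905714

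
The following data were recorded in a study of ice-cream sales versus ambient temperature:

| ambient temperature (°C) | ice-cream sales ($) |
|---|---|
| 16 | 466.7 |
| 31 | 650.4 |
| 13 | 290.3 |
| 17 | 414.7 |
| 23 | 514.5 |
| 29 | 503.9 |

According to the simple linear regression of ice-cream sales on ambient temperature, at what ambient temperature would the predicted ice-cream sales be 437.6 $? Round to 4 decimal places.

18.9605

n = 6, Σx = 129, Σy = 2840.5, Σxy = 64900, Σx² = 3045
Sxx = Σx² − (Σx)²/n = 3045 − 2773.5 = 271.5
Sxy = Σxy − (Σx)(Σy)/n = 64900 − 61070.75 = 3829.25
b = Sxy/Sxx = 3829.25/271.5 = 14.104052
a = ȳ − b·x̄ = 473.416667 − 14.104052·21.5 = 170.179558
Set a + b·x = 437.6: x = (437.6 − 170.179558) / 14.104052 = 18.960541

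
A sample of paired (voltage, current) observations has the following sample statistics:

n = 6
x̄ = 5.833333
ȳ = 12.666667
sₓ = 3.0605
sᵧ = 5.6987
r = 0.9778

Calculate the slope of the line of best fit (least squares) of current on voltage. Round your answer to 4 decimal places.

1.8207

b = r · sᵧ/sₓ = 0.9778 · 5.6987/3.0605 = 1.820679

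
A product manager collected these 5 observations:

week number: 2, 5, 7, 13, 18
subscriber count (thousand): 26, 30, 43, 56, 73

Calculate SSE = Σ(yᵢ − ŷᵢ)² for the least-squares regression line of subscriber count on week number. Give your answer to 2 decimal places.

29.05

n = 5, Σx = 45, Σy = 228, Σxy = 2545, Σx² = 571, Σy² = 11890
Sxx = Σx² − (Σx)²/n = 571 − 405 = 166
Sxy = Σxy − (Σx)(Σy)/n = 2545 − 2052 = 493
Syy = Σy² − (Σy)²/n = 11890 − 10396.8 = 1493.2
b = Sxy/Sxx = 493/166 = 2.969880
SSE = Syy − b·Sxy = 1493.2 − 2.969880·493 = 29.049398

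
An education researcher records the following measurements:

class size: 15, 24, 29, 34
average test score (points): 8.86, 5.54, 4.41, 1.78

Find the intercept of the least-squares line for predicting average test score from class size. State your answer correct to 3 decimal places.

14.309

n = 4, Σx = 102, Σy = 20.59, Σxy = 454.27, Σx² = 2798
Sxx = Σx² − (Σx)²/n = 2798 − 2601 = 197
Sxy = Σxy − (Σx)(Σy)/n = 454.27 − 525.045 = -70.775
b = Sxy/Sxx = -70.775/197 = -0.359264
a = ȳ − b·x̄ = 5.1475 − (-0.359264)·25.5 = 14.308731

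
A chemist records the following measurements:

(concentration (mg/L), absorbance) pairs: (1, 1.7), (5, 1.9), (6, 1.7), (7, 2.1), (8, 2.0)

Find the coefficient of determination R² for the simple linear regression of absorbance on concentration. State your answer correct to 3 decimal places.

0.480

n = 5, Σx = 27, Σy = 9.4, Σxy = 52.1, Σx² = 175, Σy² = 17.8
Sxx = Σx² − (Σx)²/n = 175 − 145.8 = 29.2
Sxy = Σxy − (Σx)(Σy)/n = 52.1 − 50.76 = 1.34
Syy = Σy² − (Σy)²/n = 17.8 − 17.672 = 0.128
R² = Sxy²/(Sxx·Syy) = (1.34)²/(29.2·0.128) = 0.480415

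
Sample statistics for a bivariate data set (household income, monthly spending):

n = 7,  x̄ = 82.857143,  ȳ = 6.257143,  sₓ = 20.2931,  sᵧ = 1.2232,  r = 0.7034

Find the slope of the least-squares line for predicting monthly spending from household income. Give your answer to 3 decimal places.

b = r · sᵧ/sₓ = 0.7034 · 1.2232/20.2931 = 0.042399

0.042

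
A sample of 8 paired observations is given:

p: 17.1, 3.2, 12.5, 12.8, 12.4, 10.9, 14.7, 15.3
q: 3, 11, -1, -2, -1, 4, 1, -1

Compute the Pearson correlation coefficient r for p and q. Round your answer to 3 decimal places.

n = 8, Σx = 98.9, Σy = 14, Σxy = 79, Σx² = 1345.49, Σy² = 154
Sxx = Σx² − (Σx)²/n = 1345.49 − 1222.65125 = 122.83875
Sxy = Σxy − (Σx)(Σy)/n = 79 − 173.075 = -94.075
Syy = Σy² − (Σy)²/n = 154 − 24.5 = 129.5
r = Sxy/√(Sxx·Syy) = -94.075/√(15907.618125) = -94.075/126.125406 = -0.745885

-0.746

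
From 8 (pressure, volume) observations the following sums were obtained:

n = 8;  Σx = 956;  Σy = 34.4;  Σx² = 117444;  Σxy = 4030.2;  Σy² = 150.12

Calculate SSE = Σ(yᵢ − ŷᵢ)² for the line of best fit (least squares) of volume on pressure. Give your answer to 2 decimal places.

0.17

Sxx = Σx² − (Σx)²/n = 117444 − 114242 = 3202
Sxy = Σxy − (Σx)(Σy)/n = 4030.2 − 4110.8 = -80.6
Syy = Σy² − (Σy)²/n = 150.12 − 147.92 = 2.2
b = Sxy/Sxx = -80.6/3202 = -0.025172
SSE = Syy − b·Sxy = 2.2 − (-0.025172)·(-80.6) = 0.171156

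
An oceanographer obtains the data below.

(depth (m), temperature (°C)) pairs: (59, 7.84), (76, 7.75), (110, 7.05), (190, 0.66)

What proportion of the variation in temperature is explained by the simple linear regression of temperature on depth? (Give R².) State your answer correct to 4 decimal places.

0.9265

n = 4, Σx = 435, Σy = 23.3, Σxy = 1952.46, Σx² = 57457, Σy² = 171.6662
Sxx = Σx² − (Σx)²/n = 57457 − 47306.25 = 10150.75
Sxy = Σxy − (Σx)(Σy)/n = 1952.46 − 2533.875 = -581.415
Syy = Σy² − (Σy)²/n = 171.6662 − 135.7225 = 35.9437
R² = Sxy²/(Sxx·Syy) = (-581.415)²/(10150.75·35.9437) = 0.926513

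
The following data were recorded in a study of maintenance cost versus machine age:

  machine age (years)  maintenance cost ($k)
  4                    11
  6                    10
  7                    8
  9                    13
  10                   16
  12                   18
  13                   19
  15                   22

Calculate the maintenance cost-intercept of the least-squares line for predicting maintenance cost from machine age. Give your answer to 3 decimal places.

n = 8, Σx = 76, Σy = 117, Σxy = 1230, Σx² = 820
Sxx = Σx² − (Σx)²/n = 820 − 722 = 98
Sxy = Σxy − (Σx)(Σy)/n = 1230 − 1111.5 = 118.5
b = Sxy/Sxx = 118.5/98 = 1.209184
a = ȳ − b·x̄ = 14.625 − 1.209184·9.5 = 3.137755

3.138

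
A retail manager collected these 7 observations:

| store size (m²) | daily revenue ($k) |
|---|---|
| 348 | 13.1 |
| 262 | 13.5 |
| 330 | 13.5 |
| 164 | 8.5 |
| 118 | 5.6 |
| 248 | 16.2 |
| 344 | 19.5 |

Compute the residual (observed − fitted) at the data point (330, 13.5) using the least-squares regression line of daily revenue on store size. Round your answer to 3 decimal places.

n = 7, Σx = 1814, Σy = 89.9, Σxy = 25331.2, Σx² = 519308
Sxx = Σx² − (Σx)²/n = 519308 − 470085.142857 = 49222.857143
Sxy = Σxy − (Σx)(Σy)/n = 25331.2 − 23296.942857 = 2034.257143
b = Sxy/Sxx = 2034.257143/49222.857143 = 0.041327
a = ȳ − b·x̄ = 12.842857 − 0.041327·259.142857 = 2.133133
ŷ(330) = 2.133133 + 0.041327·330 = 15.771205
residual = y − ŷ = 13.5 − 15.771205 = -2.271205

-2.271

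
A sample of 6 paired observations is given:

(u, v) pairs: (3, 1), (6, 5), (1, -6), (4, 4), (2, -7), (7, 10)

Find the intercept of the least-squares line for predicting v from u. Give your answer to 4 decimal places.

n = 6, Σx = 23, Σy = 7, Σxy = 99, Σx² = 115
Sxx = Σx² − (Σx)²/n = 115 − 88.166667 = 26.833333
Sxy = Σxy − (Σx)(Σy)/n = 99 − 26.833333 = 72.166667
b = Sxy/Sxx = 72.166667/26.833333 = 2.689441
a = ȳ − b·x̄ = 1.166667 − 2.689441·3.833333 = -9.142857

-9.1429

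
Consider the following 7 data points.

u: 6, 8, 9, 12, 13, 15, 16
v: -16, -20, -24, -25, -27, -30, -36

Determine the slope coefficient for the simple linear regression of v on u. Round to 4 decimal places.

-1.6798

n = 7, Σx = 79, Σy = -178, Σxy = -2149, Σx² = 975
Sxx = Σx² − (Σx)²/n = 975 − 891.571429 = 83.428571
Sxy = Σxy − (Σx)(Σy)/n = -2149 − (-2008.857143) = -140.142857
b = Sxy/Sxx = -140.142857/83.428571 = -1.679795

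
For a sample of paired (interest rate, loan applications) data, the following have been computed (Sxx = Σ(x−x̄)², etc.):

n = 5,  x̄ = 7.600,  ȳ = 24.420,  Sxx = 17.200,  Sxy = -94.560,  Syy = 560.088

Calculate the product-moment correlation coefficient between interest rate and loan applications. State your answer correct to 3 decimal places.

r = Sxy/√(Sxx·Syy) = -94.56/√(9633.5136) = -94.56/98.150464 = -0.963419

-0.963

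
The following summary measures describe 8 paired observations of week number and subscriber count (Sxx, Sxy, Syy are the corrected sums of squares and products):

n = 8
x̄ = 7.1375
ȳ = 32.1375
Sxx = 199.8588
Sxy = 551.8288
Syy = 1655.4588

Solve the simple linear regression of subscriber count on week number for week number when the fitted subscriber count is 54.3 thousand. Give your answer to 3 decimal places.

15.164

b = Sxy/Sxx = 551.8288/199.8588 = 2.761093
a = ȳ − b·x̄ = 32.1375 − 2.761093·7.1375 = 12.430196
Set a + b·x = 54.3: x = (54.3 − 12.430196) / 2.761093 = 15.164212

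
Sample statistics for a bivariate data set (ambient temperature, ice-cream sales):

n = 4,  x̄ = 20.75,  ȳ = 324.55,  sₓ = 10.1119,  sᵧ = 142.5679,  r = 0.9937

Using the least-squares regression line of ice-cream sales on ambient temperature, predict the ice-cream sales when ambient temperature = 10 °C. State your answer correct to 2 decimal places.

173.94

b = r · sᵧ/sₓ = 0.9937 · 142.5679/10.1119 = 14.010198
a = ȳ − b·x̄ = 324.55 − 14.010198·20.75 = 33.838389
ŷ(10) = a + b·10 = 33.838389 + 14.010198·10 = 173.940370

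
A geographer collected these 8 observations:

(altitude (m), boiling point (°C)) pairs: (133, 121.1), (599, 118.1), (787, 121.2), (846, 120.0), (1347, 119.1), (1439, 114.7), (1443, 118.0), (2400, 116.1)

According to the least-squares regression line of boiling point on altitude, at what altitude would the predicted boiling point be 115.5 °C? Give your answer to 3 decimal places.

n = 8, Σx = 8994, Σy = 948.3, Σxy = 1058147.6, Σx² = 13438954
Sxx = Σx² − (Σx)²/n = 13438954 − 10111504.5 = 3327449.5
Sxy = Σxy − (Σx)(Σy)/n = 1058147.6 − 1066126.275 = -7978.675
b = Sxy/Sxx = -7978.675/3327449.5 = -0.002398
a = ȳ − b·x̄ = 118.5375 − (-0.002398)·1124.25 = 121.233266
Set a + b·x = 115.5: x = (115.5 − 121.233266) / (-0.002398) = 2391.017710

2391.018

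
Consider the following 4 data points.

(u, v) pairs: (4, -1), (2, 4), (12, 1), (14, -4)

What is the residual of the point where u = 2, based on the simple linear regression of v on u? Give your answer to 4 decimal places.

n = 4, Σx = 32, Σy = 0, Σxy = -40, Σx² = 360
Sxx = Σx² − (Σx)²/n = 360 − 256 = 104
Sxy = Σxy − (Σx)(Σy)/n = -40 − 0 = -40
b = Sxy/Sxx = -40/104 = -0.384615
a = ȳ − b·x̄ = 0 − (-0.384615)·8 = 3.076923
ŷ(2) = 3.076923 + (-0.384615)·2 = 2.307692
residual = y − ŷ = 4 − 2.307692 = 1.692308

1.6923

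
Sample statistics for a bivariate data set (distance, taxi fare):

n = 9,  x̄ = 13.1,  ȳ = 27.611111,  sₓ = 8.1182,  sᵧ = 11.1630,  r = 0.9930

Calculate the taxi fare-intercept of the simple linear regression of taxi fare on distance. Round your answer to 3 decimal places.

b = r · sᵧ/sₓ = 0.993 · 11.163/8.1182 = 1.365433
a = ȳ − b·x̄ = 27.611111 − 1.365433·13.1 = 9.723937

9.724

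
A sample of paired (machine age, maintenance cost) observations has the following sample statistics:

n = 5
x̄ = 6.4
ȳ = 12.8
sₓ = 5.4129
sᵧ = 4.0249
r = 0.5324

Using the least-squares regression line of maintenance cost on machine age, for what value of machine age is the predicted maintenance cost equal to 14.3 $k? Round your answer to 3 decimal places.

b = r · sᵧ/sₓ = 0.5324 · 4.0249/5.4129 = 0.395880
a = ȳ − b·x̄ = 12.8 − 0.395880·6.4 = 10.266370
Set a + b·x = 14.3: x = (14.3 − 10.266370) / 0.395880 = 10.189031

10.189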